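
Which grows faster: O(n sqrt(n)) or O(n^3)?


n^1.5 grows slower than cubic
O(n sqrt(n)) is asymptotically smaller; O(n^3) grows faster


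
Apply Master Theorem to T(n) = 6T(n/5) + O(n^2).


a=6, b=5, c=2. log_5(6)=1.113 < c=2. Case 3: O(n^c) = O(n^2)
Complexity: O(n^2)


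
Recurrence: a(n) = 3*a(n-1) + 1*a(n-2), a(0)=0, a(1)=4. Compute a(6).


Build bottom-up:
...a(4)=132, a(5)=436, a(6)=3*436+1*132=1440


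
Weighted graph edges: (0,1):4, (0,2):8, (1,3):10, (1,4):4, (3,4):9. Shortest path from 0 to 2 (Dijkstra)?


Dijkstra from 0:
Distances: {0: 0, 1: 4, 2: 8, 3: 14, 4: 8}
Shortest distance to 2 = 8, path = [0, 2]


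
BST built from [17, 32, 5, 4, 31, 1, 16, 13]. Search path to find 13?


BST root = 17
Search for 13: compare at each node
Path: [17, 5, 16, 13]


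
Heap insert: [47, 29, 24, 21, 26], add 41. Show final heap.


Append 41: [47, 29, 24, 21, 26, 41]
Bubble up: swap idx 5(41) with idx 2(24)
Result: [47, 29, 41, 21, 26, 24]


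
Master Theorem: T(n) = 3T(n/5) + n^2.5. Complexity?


a=3, b=5, c=2.5. log_5(3)=0.683 < c=2.5. Case 3: O(n^c) = O(n^2.500)
Complexity: O(n^2.500)


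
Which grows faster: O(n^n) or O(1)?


constant grows slower than n^n
O(1) is asymptotically smaller; O(n^n) grows faster


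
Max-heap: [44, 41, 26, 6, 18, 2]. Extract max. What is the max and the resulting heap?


Max = 44
Replace root with last, heapify down
Resulting heap: [41, 18, 26, 6, 2]


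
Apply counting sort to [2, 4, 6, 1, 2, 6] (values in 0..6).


Count array: [0, 1, 2, 0, 1, 0, 2]
Reconstruct: [1, 2, 2, 4, 6, 6]


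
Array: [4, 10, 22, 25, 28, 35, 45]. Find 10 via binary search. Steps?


Search for 10:
[0,6] mid=3 arr[3]=25
[0,2] mid=1 arr[1]=10
Total: 2 comparisons


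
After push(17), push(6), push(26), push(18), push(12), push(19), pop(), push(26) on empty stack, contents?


push(17) -> [17]
push(6) -> [17, 6]
push(26) -> [17, 6, 26]
push(18) -> [17, 6, 26, 18]
push(12) -> [17, 6, 26, 18, 12]
push(19) -> [17, 6, 26, 18, 12, 19]
pop() returns 19 -> [17, 6, 26, 18, 12]
push(26) -> [17, 6, 26, 18, 12, 26]
Final stack (bottom to top): [17, 6, 26, 18, 12, 26]


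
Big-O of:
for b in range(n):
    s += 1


Per nesting level: O(n) = O(n)
Complexity: O(n)


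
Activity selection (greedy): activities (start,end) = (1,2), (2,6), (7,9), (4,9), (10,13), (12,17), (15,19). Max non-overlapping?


Greedy: pick earliest-ending, then skip overlaps.
Selected (5 activities): [(1, 2), (2, 6), (7, 9), (10, 13), (15, 19)]


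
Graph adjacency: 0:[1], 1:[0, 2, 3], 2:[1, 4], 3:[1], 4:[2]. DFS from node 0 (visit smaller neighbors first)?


DFS stack-based: start with [0]
Visit order: [0, 1, 2, 4, 3]


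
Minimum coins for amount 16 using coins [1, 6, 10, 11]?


dp[0]=0; dp[i]=1+min(dp[i-c] for c in coins)
...dp[11]=1, dp[12]=2, dp[13]=3, dp[14]=4, dp[15]=5, dp[16]=2
Minimum coins for 16 = 2


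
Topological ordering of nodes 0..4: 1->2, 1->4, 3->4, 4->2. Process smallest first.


Kahn's algorithm, process smallest node first
Order: [0, 1, 3, 4, 2]


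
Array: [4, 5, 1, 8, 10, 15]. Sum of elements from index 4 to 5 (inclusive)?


Prefix sums: [0, 4, 9, 10, 18, 28, 43]
Sum[4..5] = prefix[6] - prefix[4] = 43 - 18 = 25


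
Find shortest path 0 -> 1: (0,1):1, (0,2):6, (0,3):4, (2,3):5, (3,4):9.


Dijkstra from 0:
Distances: {0: 0, 1: 1, 2: 6, 3: 4, 4: 13}
Shortest distance to 1 = 1, path = [0, 1]


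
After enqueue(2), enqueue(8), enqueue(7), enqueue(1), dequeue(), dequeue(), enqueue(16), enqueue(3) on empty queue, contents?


enqueue(2) -> [2]
enqueue(8) -> [2, 8]
enqueue(7) -> [2, 8, 7]
enqueue(1) -> [2, 8, 7, 1]
dequeue() returns 2 -> [8, 7, 1]
dequeue() returns 8 -> [7, 1]
enqueue(16) -> [7, 1, 16]
enqueue(3) -> [7, 1, 16, 3]
Final queue (front to back): [7, 1, 16, 3]


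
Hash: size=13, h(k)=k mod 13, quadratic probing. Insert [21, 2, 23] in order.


Insertions: 21->slot 8; 2->slot 2; 23->slot 10
Table: [None, None, 2, None, None, None, None, None, 21, None, 23, None, None]


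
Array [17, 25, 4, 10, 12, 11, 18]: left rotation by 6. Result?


Left rotate by 6: [18, 17, 25, 4, 10, 12, 11]


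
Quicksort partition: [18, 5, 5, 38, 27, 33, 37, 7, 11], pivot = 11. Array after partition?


Elements <= 11 go left of pivot.
Result: [5, 5, 7, 11, 27, 33, 37, 18, 38], pivot at index 3


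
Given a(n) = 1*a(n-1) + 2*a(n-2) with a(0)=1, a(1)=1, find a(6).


Build bottom-up:
...a(4)=11, a(5)=21, a(6)=1*21+2*11=43


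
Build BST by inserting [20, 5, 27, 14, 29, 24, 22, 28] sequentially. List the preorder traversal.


Root = 20; build tree by BST insertion.
Preorder traversal: [20, 5, 14, 27, 24, 22, 29, 28]


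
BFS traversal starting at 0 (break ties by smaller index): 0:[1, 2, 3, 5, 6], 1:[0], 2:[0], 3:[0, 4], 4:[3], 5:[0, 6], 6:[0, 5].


BFS queue: start with [0]
Visit order: [0, 1, 2, 3, 5, 6, 4]


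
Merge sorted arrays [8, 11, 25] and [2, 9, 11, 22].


Compare heads, take smaller each step.
Merged: [2, 8, 9, 11, 11, 22, 25]


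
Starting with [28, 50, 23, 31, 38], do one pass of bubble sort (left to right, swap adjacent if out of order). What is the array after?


After one pass: [28, 23, 31, 38, 50]


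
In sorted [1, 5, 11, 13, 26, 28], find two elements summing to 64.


Two pointers: lo=0, hi=5
No pair sums to 64


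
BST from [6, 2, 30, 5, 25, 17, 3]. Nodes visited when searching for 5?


BST root = 6
Search for 5: compare at each node
Path: [6, 2, 5]


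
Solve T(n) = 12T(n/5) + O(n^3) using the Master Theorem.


a=12, b=5, c=3. log_5(12)=1.544 < c=3. Case 3: O(n^c) = O(n^3)
Complexity: O(n^3)


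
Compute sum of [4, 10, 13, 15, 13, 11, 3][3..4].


Prefix sums: [0, 4, 14, 27, 42, 55, 66, 69]
Sum[3..4] = prefix[5] - prefix[3] = 55 - 27 = 28


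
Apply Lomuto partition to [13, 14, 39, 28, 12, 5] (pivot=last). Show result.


Elements <= 5 go left of pivot.
Result: [5, 14, 39, 28, 12, 13], pivot at index 0


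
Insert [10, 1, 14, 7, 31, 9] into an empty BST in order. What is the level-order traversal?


Root = 10; build tree by BST insertion.
Level-Order traversal: [10, 1, 14, 7, 31, 9]


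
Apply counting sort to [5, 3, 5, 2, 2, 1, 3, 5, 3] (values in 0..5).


Count array: [0, 1, 2, 3, 0, 3]
Reconstruct: [1, 2, 2, 3, 3, 3, 5, 5, 5]


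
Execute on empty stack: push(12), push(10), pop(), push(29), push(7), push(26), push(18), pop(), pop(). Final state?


push(12) -> [12]
push(10) -> [12, 10]
pop() returns 10 -> [12]
push(29) -> [12, 29]
push(7) -> [12, 29, 7]
push(26) -> [12, 29, 7, 26]
push(18) -> [12, 29, 7, 26, 18]
pop() returns 18 -> [12, 29, 7, 26]
pop() returns 26 -> [12, 29, 7]
Final stack (bottom to top): [12, 29, 7]


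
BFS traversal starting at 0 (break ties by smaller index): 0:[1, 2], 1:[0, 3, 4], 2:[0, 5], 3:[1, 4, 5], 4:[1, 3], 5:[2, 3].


BFS queue: start with [0]
Visit order: [0, 1, 2, 3, 4, 5]


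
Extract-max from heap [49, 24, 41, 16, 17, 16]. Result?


Max = 49
Replace root with last, heapify down
Resulting heap: [41, 24, 16, 16, 17]


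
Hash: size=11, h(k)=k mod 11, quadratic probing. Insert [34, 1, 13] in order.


Insertions: 34->slot 1; 1->slot 2; 13->slot 3
Table: [None, 34, 1, 13, None, None, None, None, None, None, None]


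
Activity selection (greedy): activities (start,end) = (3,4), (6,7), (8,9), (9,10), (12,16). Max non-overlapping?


Greedy: pick earliest-ending, then skip overlaps.
Selected (5 activities): [(3, 4), (6, 7), (8, 9), (9, 10), (12, 16)]


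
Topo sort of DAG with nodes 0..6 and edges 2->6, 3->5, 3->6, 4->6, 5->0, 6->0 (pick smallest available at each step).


Kahn's algorithm, process smallest node first
Order: [1, 2, 3, 4, 5, 6, 0]


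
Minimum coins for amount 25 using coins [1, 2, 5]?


dp[0]=0; dp[i]=1+min(dp[i-c] for c in coins)
...dp[20]=4, dp[21]=5, dp[22]=5, dp[23]=6, dp[24]=6, dp[25]=5
Minimum coins for 25 = 5


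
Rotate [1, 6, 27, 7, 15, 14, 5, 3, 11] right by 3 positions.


Right rotate by 3: [5, 3, 11, 1, 6, 27, 7, 15, 14]


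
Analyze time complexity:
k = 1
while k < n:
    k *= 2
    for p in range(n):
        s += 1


Per nesting level: O(log n) * O(n) = O(n log n)
Complexity: O(n log n)


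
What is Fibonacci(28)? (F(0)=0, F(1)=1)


F(n)=F(n-1)+F(n-2)
...F(26)=121393, F(27)=196418, F(28)=317811


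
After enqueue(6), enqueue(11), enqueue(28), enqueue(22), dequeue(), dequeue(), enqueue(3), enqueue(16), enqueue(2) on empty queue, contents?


enqueue(6) -> [6]
enqueue(11) -> [6, 11]
enqueue(28) -> [6, 11, 28]
enqueue(22) -> [6, 11, 28, 22]
dequeue() returns 6 -> [11, 28, 22]
dequeue() returns 11 -> [28, 22]
enqueue(3) -> [28, 22, 3]
enqueue(16) -> [28, 22, 3, 16]
enqueue(2) -> [28, 22, 3, 16, 2]
Final queue (front to back): [28, 22, 3, 16, 2]


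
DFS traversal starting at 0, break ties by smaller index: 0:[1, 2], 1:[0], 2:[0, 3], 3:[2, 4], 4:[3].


DFS stack-based: start with [0]
Visit order: [0, 1, 2, 3, 4]


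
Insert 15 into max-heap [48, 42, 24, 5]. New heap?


Append 15: [48, 42, 24, 5, 15]
Bubble up: no swaps needed
Result: [48, 42, 24, 5, 15]


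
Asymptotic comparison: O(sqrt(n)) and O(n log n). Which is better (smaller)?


sublinear grows slower than linearithmic
O(sqrt(n)) is asymptotically smaller; O(n log n) grows faster


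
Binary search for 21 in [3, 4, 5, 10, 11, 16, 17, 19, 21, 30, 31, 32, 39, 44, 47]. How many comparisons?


Search for 21:
[0,14] mid=7 arr[7]=19
[8,14] mid=11 arr[11]=32
[8,10] mid=9 arr[9]=30
[8,8] mid=8 arr[8]=21
Total: 4 comparisons


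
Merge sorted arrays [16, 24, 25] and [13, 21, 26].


Compare heads, take smaller each step.
Merged: [13, 16, 21, 24, 25, 26]


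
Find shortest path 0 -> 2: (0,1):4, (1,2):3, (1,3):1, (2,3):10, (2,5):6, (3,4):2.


Dijkstra from 0:
Distances: {0: 0, 1: 4, 2: 7, 3: 5, 4: 7, 5: 13}
Shortest distance to 2 = 7, path = [0, 1, 2]


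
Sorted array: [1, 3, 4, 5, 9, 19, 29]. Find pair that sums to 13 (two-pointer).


Two pointers: lo=0, hi=6
Found pair: (4, 9) summing to 13


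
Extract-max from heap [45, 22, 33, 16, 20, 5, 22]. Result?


Max = 45
Replace root with last, heapify down
Resulting heap: [33, 22, 22, 16, 20, 5]


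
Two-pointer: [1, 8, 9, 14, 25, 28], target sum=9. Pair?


Two pointers: lo=0, hi=5
Found pair: (1, 8) summing to 9


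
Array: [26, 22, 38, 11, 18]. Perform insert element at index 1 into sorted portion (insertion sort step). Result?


After one pass: [22, 26, 38, 11, 18]


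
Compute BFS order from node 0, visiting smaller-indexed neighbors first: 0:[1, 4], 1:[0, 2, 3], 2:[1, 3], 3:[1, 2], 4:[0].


BFS queue: start with [0]
Visit order: [0, 1, 4, 2, 3]


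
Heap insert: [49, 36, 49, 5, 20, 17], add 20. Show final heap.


Append 20: [49, 36, 49, 5, 20, 17, 20]
Bubble up: no swaps needed
Result: [49, 36, 49, 5, 20, 17, 20]


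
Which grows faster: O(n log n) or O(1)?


constant grows slower than linearithmic
O(1) is asymptotically smaller; O(n log n) grows faster


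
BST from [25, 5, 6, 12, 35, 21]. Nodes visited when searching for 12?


BST root = 25
Search for 12: compare at each node
Path: [25, 5, 6, 12]


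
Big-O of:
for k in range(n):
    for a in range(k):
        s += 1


Per nesting level: O(n) * O(n) [triangular over k] = O(n^2)
Complexity: O(n^2)


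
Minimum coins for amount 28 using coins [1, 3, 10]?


dp[0]=0; dp[i]=1+min(dp[i-c] for c in coins)
...dp[23]=3, dp[24]=4, dp[25]=5, dp[26]=4, dp[27]=5, dp[28]=6
Minimum coins for 28 = 6


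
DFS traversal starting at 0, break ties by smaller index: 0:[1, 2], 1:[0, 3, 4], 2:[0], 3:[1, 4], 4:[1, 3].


DFS stack-based: start with [0]
Visit order: [0, 1, 3, 4, 2]


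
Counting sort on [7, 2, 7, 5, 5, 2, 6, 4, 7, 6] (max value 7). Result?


Count array: [0, 0, 2, 0, 1, 2, 2, 3]
Reconstruct: [2, 2, 4, 5, 5, 6, 6, 7, 7, 7]


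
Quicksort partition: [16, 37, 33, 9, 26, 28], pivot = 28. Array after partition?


Elements <= 28 go left of pivot.
Result: [16, 9, 26, 28, 33, 37], pivot at index 3


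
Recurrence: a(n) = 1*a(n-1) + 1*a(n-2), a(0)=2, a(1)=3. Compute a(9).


Build bottom-up:
...a(7)=55, a(8)=89, a(9)=1*89+1*55=144


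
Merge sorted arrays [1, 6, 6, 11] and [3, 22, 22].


Compare heads, take smaller each step.
Merged: [1, 3, 6, 6, 11, 22, 22]


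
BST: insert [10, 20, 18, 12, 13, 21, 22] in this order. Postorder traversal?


Root = 10; build tree by BST insertion.
Postorder traversal: [13, 12, 18, 22, 21, 20, 10]


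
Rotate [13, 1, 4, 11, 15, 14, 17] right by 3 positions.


Right rotate by 3: [15, 14, 17, 13, 1, 4, 11]


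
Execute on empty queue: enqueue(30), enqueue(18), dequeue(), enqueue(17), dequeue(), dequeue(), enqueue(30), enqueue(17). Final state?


enqueue(30) -> [30]
enqueue(18) -> [30, 18]
dequeue() returns 30 -> [18]
enqueue(17) -> [18, 17]
dequeue() returns 18 -> [17]
dequeue() returns 17 -> []
enqueue(30) -> [30]
enqueue(17) -> [30, 17]
Final queue (front to back): [30, 17]


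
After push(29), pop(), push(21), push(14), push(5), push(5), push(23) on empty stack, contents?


push(29) -> [29]
pop() returns 29 -> []
push(21) -> [21]
push(14) -> [21, 14]
push(5) -> [21, 14, 5]
push(5) -> [21, 14, 5, 5]
push(23) -> [21, 14, 5, 5, 23]
Final stack (bottom to top): [21, 14, 5, 5, 23]


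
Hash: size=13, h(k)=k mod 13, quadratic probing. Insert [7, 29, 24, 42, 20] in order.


Insertions: 7->slot 7; 29->slot 3; 24->slot 11; 42->slot 4; 20->slot 8
Table: [None, None, None, 29, 42, None, None, 7, 20, None, None, 24, None]


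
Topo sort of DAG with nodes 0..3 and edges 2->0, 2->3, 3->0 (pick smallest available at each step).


Kahn's algorithm, process smallest node first
Order: [1, 2, 3, 0]


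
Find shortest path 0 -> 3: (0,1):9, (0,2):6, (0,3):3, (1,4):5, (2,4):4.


Dijkstra from 0:
Distances: {0: 0, 1: 9, 2: 6, 3: 3, 4: 10}
Shortest distance to 3 = 3, path = [0, 3]


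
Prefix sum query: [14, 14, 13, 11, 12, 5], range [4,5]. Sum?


Prefix sums: [0, 14, 28, 41, 52, 64, 69]
Sum[4..5] = prefix[6] - prefix[4] = 69 - 52 = 17


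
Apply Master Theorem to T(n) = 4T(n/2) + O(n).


a=4, b=2, c=1. log_2(4)=2 > c=1. Case 1: O(n^log_b(a)) = O(n^2)
Complexity: O(n^2)


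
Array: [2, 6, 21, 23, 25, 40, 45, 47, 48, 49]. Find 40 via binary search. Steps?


Search for 40:
[0,9] mid=4 arr[4]=25
[5,9] mid=7 arr[7]=47
[5,6] mid=5 arr[5]=40
Total: 3 comparisons


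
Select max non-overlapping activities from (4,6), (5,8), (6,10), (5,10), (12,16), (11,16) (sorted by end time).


Greedy: pick earliest-ending, then skip overlaps.
Selected (3 activities): [(4, 6), (6, 10), (12, 16)]


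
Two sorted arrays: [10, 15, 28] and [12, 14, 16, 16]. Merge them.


Compare heads, take smaller each step.
Merged: [10, 12, 14, 15, 16, 16, 28]


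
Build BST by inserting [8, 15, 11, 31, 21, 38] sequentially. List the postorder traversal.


Root = 8; build tree by BST insertion.
Postorder traversal: [11, 21, 38, 31, 15, 8]


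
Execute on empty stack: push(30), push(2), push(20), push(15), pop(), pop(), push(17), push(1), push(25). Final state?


push(30) -> [30]
push(2) -> [30, 2]
push(20) -> [30, 2, 20]
push(15) -> [30, 2, 20, 15]
pop() returns 15 -> [30, 2, 20]
pop() returns 20 -> [30, 2]
push(17) -> [30, 2, 17]
push(1) -> [30, 2, 17, 1]
push(25) -> [30, 2, 17, 1, 25]
Final stack (bottom to top): [30, 2, 17, 1, 25]


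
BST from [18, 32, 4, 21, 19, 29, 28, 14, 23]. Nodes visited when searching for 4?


BST root = 18
Search for 4: compare at each node
Path: [18, 4]


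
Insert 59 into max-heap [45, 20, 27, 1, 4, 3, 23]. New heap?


Append 59: [45, 20, 27, 1, 4, 3, 23, 59]
Bubble up: swap idx 7(59) with idx 3(1); swap idx 3(59) with idx 1(20); swap idx 1(59) with idx 0(45)
Result: [59, 45, 27, 20, 4, 3, 23, 1]


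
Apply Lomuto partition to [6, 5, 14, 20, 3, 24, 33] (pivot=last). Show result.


Elements <= 33 go left of pivot.
Result: [6, 5, 14, 20, 3, 24, 33], pivot at index 6


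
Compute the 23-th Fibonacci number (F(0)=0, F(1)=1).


F(n)=F(n-1)+F(n-2)
...F(21)=10946, F(22)=17711, F(23)=28657


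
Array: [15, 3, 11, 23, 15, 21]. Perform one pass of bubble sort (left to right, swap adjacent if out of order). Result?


After one pass: [3, 11, 15, 15, 21, 23]


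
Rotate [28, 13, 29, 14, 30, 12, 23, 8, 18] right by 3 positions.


Right rotate by 3: [23, 8, 18, 28, 13, 29, 14, 30, 12]


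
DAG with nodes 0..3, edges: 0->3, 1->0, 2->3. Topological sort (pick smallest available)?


Kahn's algorithm, process smallest node first
Order: [1, 0, 2, 3]


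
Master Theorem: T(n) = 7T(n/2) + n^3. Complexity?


a=7, b=2, c=3. log_2(7)=2.807 < c=3. Case 3: O(n^c) = O(n^3)
Complexity: O(n^3)


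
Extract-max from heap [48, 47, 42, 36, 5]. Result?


Max = 48
Replace root with last, heapify down
Resulting heap: [47, 36, 42, 5]


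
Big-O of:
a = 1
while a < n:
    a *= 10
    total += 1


Per nesting level: O(log n) = O(log n)
Complexity: O(log n)


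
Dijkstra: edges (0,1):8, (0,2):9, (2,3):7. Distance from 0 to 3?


Dijkstra from 0:
Distances: {0: 0, 1: 8, 2: 9, 3: 16}
Shortest distance to 3 = 16, path = [0, 2, 3]


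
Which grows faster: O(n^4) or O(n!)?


quartic grows slower than factorial
O(n^4) is asymptotically smaller; O(n!) grows faster


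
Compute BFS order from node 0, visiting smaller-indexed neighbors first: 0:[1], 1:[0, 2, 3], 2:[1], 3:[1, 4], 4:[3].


BFS queue: start with [0]
Visit order: [0, 1, 2, 3, 4]


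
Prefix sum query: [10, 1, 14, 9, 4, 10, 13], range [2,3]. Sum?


Prefix sums: [0, 10, 11, 25, 34, 38, 48, 61]
Sum[2..3] = prefix[4] - prefix[2] = 34 - 11 = 23


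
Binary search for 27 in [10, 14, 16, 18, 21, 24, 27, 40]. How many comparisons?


Search for 27:
[0,7] mid=3 arr[3]=18
[4,7] mid=5 arr[5]=24
[6,7] mid=6 arr[6]=27
Total: 3 comparisons


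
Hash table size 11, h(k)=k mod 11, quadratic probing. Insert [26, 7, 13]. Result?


Insertions: 26->slot 4; 7->slot 7; 13->slot 2
Table: [None, None, 13, None, 26, None, None, 7, None, None, None]


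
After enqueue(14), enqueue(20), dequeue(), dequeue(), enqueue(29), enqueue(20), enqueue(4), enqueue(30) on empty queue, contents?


enqueue(14) -> [14]
enqueue(20) -> [14, 20]
dequeue() returns 14 -> [20]
dequeue() returns 20 -> []
enqueue(29) -> [29]
enqueue(20) -> [29, 20]
enqueue(4) -> [29, 20, 4]
enqueue(30) -> [29, 20, 4, 30]
Final queue (front to back): [29, 20, 4, 30]


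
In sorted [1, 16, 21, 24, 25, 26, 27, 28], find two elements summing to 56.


Two pointers: lo=0, hi=7
No pair sums to 56


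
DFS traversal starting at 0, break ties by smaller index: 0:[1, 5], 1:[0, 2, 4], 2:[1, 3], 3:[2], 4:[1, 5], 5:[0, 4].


DFS stack-based: start with [0]
Visit order: [0, 1, 2, 3, 4, 5]


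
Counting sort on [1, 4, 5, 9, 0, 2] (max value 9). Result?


Count array: [1, 1, 1, 0, 1, 1, 0, 0, 0, 1]
Reconstruct: [0, 1, 2, 4, 5, 9]


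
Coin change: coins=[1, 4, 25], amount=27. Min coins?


dp[0]=0; dp[i]=1+min(dp[i-c] for c in coins)
...dp[22]=7, dp[23]=8, dp[24]=6, dp[25]=1, dp[26]=2, dp[27]=3
Minimum coins for 27 = 3


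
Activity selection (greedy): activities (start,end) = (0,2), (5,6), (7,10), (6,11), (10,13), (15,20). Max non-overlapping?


Greedy: pick earliest-ending, then skip overlaps.
Selected (5 activities): [(0, 2), (5, 6), (7, 10), (10, 13), (15, 20)]


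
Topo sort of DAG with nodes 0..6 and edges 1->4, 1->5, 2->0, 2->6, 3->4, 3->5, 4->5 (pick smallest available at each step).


Kahn's algorithm, process smallest node first
Order: [1, 2, 0, 3, 4, 5, 6]


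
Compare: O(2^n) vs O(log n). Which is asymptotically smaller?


logarithmic grows slower than exponential
O(log n) is asymptotically smaller; O(2^n) grows faster


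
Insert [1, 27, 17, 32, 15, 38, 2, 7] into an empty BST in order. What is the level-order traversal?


Root = 1; build tree by BST insertion.
Level-Order traversal: [1, 27, 17, 32, 15, 38, 2, 7]


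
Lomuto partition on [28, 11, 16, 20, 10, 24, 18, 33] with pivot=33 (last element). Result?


Elements <= 33 go left of pivot.
Result: [28, 11, 16, 20, 10, 24, 18, 33], pivot at index 7


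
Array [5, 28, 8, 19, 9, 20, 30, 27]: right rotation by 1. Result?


Right rotate by 1: [27, 5, 28, 8, 19, 9, 20, 30]


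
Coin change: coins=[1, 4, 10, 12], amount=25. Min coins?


dp[0]=0; dp[i]=1+min(dp[i-c] for c in coins)
...dp[20]=2, dp[21]=3, dp[22]=2, dp[23]=3, dp[24]=2, dp[25]=3
Minimum coins for 25 = 3


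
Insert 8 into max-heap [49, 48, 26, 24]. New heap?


Append 8: [49, 48, 26, 24, 8]
Bubble up: no swaps needed
Result: [49, 48, 26, 24, 8]


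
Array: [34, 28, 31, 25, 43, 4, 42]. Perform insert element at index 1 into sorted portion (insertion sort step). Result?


After one pass: [28, 34, 31, 25, 43, 4, 42]


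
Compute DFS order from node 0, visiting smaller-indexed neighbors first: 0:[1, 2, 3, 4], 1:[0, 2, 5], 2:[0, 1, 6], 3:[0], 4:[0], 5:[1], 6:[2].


DFS stack-based: start with [0]
Visit order: [0, 1, 2, 6, 5, 3, 4]


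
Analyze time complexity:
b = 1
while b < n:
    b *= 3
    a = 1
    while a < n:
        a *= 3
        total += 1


Per nesting level: O(log n) * O(log n) = O((log n)^2)
Complexity: O((log n)^2)


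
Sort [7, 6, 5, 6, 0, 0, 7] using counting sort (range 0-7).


Count array: [2, 0, 0, 0, 0, 1, 2, 2]
Reconstruct: [0, 0, 5, 6, 6, 7, 7]


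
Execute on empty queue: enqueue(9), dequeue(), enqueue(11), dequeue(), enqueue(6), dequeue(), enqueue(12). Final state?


enqueue(9) -> [9]
dequeue() returns 9 -> []
enqueue(11) -> [11]
dequeue() returns 11 -> []
enqueue(6) -> [6]
dequeue() returns 6 -> []
enqueue(12) -> [12]
Final queue (front to back): [12]


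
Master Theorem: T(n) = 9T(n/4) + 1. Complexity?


a=9, b=4, c=0. log_4(9)=1.585 > c=0. Case 1: O(n^log_b(a)) = O(n^1.585)
Complexity: O(n^1.585)


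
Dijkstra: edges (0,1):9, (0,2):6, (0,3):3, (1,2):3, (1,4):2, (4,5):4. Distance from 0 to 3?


Dijkstra from 0:
Distances: {0: 0, 1: 9, 2: 6, 3: 3, 4: 11, 5: 15}
Shortest distance to 3 = 3, path = [0, 3]


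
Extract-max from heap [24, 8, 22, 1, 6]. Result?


Max = 24
Replace root with last, heapify down
Resulting heap: [22, 8, 6, 1]


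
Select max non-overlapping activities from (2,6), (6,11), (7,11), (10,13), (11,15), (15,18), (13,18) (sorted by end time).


Greedy: pick earliest-ending, then skip overlaps.
Selected (4 activities): [(2, 6), (6, 11), (11, 15), (15, 18)]


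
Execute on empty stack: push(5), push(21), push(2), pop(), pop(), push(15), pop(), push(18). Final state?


push(5) -> [5]
push(21) -> [5, 21]
push(2) -> [5, 21, 2]
pop() returns 2 -> [5, 21]
pop() returns 21 -> [5]
push(15) -> [5, 15]
pop() returns 15 -> [5]
push(18) -> [5, 18]
Final stack (bottom to top): [5, 18]


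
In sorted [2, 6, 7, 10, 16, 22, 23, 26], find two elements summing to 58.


Two pointers: lo=0, hi=7
No pair sums to 58


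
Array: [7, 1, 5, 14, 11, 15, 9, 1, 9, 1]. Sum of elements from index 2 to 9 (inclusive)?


Prefix sums: [0, 7, 8, 13, 27, 38, 53, 62, 63, 72, 73]
Sum[2..9] = prefix[10] - prefix[2] = 73 - 8 = 65


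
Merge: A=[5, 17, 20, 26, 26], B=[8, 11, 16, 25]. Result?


Compare heads, take smaller each step.
Merged: [5, 8, 11, 16, 17, 20, 25, 26, 26]


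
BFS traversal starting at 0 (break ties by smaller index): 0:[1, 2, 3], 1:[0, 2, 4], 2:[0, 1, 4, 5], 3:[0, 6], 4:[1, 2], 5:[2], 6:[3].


BFS queue: start with [0]
Visit order: [0, 1, 2, 3, 4, 5, 6]


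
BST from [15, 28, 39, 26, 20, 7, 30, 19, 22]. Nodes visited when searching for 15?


BST root = 15
Search for 15: compare at each node
Path: [15]


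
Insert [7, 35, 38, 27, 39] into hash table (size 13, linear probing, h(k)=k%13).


Insertions: 7->slot 7; 35->slot 9; 38->slot 12; 27->slot 1; 39->slot 0
Table: [39, 27, None, None, None, None, None, 7, None, 35, None, None, 38]


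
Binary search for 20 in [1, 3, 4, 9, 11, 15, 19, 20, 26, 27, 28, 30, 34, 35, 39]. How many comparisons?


Search for 20:
[0,14] mid=7 arr[7]=20
Total: 1 comparisons


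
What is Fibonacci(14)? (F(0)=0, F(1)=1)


F(n)=F(n-1)+F(n-2)
...F(12)=144, F(13)=233, F(14)=377


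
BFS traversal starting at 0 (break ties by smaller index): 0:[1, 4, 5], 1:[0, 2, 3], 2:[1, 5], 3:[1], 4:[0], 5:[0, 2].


BFS queue: start with [0]
Visit order: [0, 1, 4, 5, 2, 3]


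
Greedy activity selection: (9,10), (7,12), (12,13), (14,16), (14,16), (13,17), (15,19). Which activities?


Greedy: pick earliest-ending, then skip overlaps.
Selected (3 activities): [(9, 10), (12, 13), (14, 16)]


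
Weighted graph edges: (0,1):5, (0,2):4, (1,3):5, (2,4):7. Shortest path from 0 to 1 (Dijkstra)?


Dijkstra from 0:
Distances: {0: 0, 1: 5, 2: 4, 3: 10, 4: 11}
Shortest distance to 1 = 5, path = [0, 1]


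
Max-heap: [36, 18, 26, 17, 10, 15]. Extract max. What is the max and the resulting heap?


Max = 36
Replace root with last, heapify down
Resulting heap: [26, 18, 15, 17, 10]


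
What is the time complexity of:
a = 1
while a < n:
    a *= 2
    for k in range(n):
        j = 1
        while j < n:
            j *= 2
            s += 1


Per nesting level: O(log n) * O(n) * O(log n) = O(n (log n)^2)
Complexity: O(n (log n)^2)


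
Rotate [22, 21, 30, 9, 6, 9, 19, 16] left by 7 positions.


Left rotate by 7: [16, 22, 21, 30, 9, 6, 9, 19]


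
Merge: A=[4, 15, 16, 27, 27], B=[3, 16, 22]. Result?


Compare heads, take smaller each step.
Merged: [3, 4, 15, 16, 16, 22, 27, 27]


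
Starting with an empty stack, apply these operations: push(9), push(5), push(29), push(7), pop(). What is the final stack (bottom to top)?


push(9) -> [9]
push(5) -> [9, 5]
push(29) -> [9, 5, 29]
push(7) -> [9, 5, 29, 7]
pop() returns 7 -> [9, 5, 29]
Final stack (bottom to top): [9, 5, 29]


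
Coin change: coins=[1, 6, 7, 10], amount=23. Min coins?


dp[0]=0; dp[i]=1+min(dp[i-c] for c in coins)
...dp[18]=3, dp[19]=3, dp[20]=2, dp[21]=3, dp[22]=3, dp[23]=3
Minimum coins for 23 = 3


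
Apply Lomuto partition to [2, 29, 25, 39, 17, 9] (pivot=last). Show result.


Elements <= 9 go left of pivot.
Result: [2, 9, 25, 39, 17, 29], pivot at index 1


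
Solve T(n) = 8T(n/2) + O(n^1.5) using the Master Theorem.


a=8, b=2, c=1.5. log_2(8)=3 > c=1.5. Case 1: O(n^log_b(a)) = O(n^3)
Complexity: O(n^3)


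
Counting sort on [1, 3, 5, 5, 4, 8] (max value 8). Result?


Count array: [0, 1, 0, 1, 1, 2, 0, 0, 1]
Reconstruct: [1, 3, 4, 5, 5, 8]


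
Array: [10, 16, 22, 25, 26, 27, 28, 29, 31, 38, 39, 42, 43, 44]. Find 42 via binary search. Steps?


Search for 42:
[0,13] mid=6 arr[6]=28
[7,13] mid=10 arr[10]=39
[11,13] mid=12 arr[12]=43
[11,11] mid=11 arr[11]=42
Total: 4 comparisons


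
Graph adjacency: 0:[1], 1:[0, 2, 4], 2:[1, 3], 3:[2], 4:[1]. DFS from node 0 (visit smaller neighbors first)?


DFS stack-based: start with [0]
Visit order: [0, 1, 2, 3, 4]


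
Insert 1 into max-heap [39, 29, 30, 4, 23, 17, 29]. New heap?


Append 1: [39, 29, 30, 4, 23, 17, 29, 1]
Bubble up: no swaps needed
Result: [39, 29, 30, 4, 23, 17, 29, 1]


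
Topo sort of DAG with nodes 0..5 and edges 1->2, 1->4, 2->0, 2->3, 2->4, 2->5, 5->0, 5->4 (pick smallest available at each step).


Kahn's algorithm, process smallest node first
Order: [1, 2, 3, 5, 0, 4]


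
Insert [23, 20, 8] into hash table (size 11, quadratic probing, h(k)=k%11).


Insertions: 23->slot 1; 20->slot 9; 8->slot 8
Table: [None, 23, None, None, None, None, None, None, 8, 20, None]


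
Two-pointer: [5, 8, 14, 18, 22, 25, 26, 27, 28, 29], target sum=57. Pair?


Two pointers: lo=0, hi=9
Found pair: (28, 29) summing to 57


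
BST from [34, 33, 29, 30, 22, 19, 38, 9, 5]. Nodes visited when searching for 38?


BST root = 34
Search for 38: compare at each node
Path: [34, 38]


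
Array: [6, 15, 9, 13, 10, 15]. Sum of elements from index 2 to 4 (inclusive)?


Prefix sums: [0, 6, 21, 30, 43, 53, 68]
Sum[2..4] = prefix[5] - prefix[2] = 53 - 21 = 32


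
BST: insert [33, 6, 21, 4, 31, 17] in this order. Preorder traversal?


Root = 33; build tree by BST insertion.
Preorder traversal: [33, 6, 4, 21, 17, 31]


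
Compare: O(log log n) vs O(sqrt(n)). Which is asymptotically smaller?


double-logarithmic grows slower than sublinear
O(log log n) is asymptotically smaller; O(sqrt(n)) grows faster


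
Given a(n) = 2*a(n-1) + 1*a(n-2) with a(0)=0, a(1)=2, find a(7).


Build bottom-up:
...a(5)=58, a(6)=140, a(7)=2*140+1*58=338


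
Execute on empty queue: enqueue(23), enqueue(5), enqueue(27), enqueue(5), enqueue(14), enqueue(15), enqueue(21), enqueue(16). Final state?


enqueue(23) -> [23]
enqueue(5) -> [23, 5]
enqueue(27) -> [23, 5, 27]
enqueue(5) -> [23, 5, 27, 5]
enqueue(14) -> [23, 5, 27, 5, 14]
enqueue(15) -> [23, 5, 27, 5, 14, 15]
enqueue(21) -> [23, 5, 27, 5, 14, 15, 21]
enqueue(16) -> [23, 5, 27, 5, 14, 15, 21, 16]
Final queue (front to back): [23, 5, 27, 5, 14, 15, 21, 16]


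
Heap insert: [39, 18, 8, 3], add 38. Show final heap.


Append 38: [39, 18, 8, 3, 38]
Bubble up: swap idx 4(38) with idx 1(18)
Result: [39, 38, 8, 3, 18]


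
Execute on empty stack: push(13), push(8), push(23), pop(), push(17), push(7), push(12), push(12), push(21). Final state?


push(13) -> [13]
push(8) -> [13, 8]
push(23) -> [13, 8, 23]
pop() returns 23 -> [13, 8]
push(17) -> [13, 8, 17]
push(7) -> [13, 8, 17, 7]
push(12) -> [13, 8, 17, 7, 12]
push(12) -> [13, 8, 17, 7, 12, 12]
push(21) -> [13, 8, 17, 7, 12, 12, 21]
Final stack (bottom to top): [13, 8, 17, 7, 12, 12, 21]


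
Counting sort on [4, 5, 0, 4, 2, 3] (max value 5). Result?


Count array: [1, 0, 1, 1, 2, 1]
Reconstruct: [0, 2, 3, 4, 4, 5]


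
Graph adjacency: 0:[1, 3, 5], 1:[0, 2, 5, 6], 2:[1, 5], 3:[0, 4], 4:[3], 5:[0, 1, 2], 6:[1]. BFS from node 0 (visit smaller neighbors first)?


BFS queue: start with [0]
Visit order: [0, 1, 3, 5, 2, 6, 4]


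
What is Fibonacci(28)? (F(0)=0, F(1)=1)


F(n)=F(n-1)+F(n-2)
...F(26)=121393, F(27)=196418, F(28)=317811


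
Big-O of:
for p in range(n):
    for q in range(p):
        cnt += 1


Per nesting level: O(n) * O(n) [triangular over p] = O(n^2)
Complexity: O(n^2)


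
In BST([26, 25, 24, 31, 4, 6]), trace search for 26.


BST root = 26
Search for 26: compare at each node
Path: [26]


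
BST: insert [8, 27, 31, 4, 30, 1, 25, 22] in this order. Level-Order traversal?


Root = 8; build tree by BST insertion.
Level-Order traversal: [8, 4, 27, 1, 25, 31, 22, 30]


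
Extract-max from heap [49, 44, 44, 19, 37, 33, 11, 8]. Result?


Max = 49
Replace root with last, heapify down
Resulting heap: [44, 37, 44, 19, 8, 33, 11]


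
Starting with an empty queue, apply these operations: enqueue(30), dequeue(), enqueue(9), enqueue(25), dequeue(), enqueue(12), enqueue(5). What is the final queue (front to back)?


enqueue(30) -> [30]
dequeue() returns 30 -> []
enqueue(9) -> [9]
enqueue(25) -> [9, 25]
dequeue() returns 9 -> [25]
enqueue(12) -> [25, 12]
enqueue(5) -> [25, 12, 5]
Final queue (front to back): [25, 12, 5]


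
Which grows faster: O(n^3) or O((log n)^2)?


polylogarithmic grows slower than cubic
O((log n)^2) is asymptotically smaller; O(n^3) grows faster


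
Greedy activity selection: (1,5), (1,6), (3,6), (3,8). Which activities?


Greedy: pick earliest-ending, then skip overlaps.
Selected (1 activities): [(1, 5)]


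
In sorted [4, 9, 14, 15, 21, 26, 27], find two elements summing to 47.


Two pointers: lo=0, hi=6
Found pair: (21, 26) summing to 47


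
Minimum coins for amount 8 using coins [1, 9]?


dp[0]=0; dp[i]=1+min(dp[i-c] for c in coins)
...dp[3]=3, dp[4]=4, dp[5]=5, dp[6]=6, dp[7]=7, dp[8]=8
Minimum coins for 8 = 8


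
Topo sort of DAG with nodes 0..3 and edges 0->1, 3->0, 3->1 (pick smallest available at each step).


Kahn's algorithm, process smallest node first
Order: [2, 3, 0, 1]


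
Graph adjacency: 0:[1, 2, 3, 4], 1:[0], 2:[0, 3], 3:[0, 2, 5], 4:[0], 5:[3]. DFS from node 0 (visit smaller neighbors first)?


DFS stack-based: start with [0]
Visit order: [0, 1, 2, 3, 5, 4]


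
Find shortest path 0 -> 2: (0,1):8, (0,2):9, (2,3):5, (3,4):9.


Dijkstra from 0:
Distances: {0: 0, 1: 8, 2: 9, 3: 14, 4: 23}
Shortest distance to 2 = 9, path = [0, 2]


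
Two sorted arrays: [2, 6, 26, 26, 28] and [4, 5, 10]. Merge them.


Compare heads, take smaller each step.
Merged: [2, 4, 5, 6, 10, 26, 26, 28]


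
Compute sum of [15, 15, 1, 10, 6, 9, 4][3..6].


Prefix sums: [0, 15, 30, 31, 41, 47, 56, 60]
Sum[3..6] = prefix[7] - prefix[3] = 60 - 31 = 29


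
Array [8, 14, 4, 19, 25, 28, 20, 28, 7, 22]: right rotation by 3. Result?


Right rotate by 3: [28, 7, 22, 8, 14, 4, 19, 25, 28, 20]


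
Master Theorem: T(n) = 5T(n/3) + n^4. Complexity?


a=5, b=3, c=4. log_3(5)=1.465 < c=4. Case 3: O(n^c) = O(n^4)
Complexity: O(n^4)


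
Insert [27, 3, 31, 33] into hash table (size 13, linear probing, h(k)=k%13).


Insertions: 27->slot 1; 3->slot 3; 31->slot 5; 33->slot 7
Table: [None, 27, None, 3, None, 31, None, 33, None, None, None, None, None]


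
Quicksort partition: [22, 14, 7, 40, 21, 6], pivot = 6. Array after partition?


Elements <= 6 go left of pivot.
Result: [6, 14, 7, 40, 21, 22], pivot at index 0


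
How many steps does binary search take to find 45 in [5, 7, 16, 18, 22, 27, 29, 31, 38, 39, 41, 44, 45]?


Search for 45:
[0,12] mid=6 arr[6]=29
[7,12] mid=9 arr[9]=39
[10,12] mid=11 arr[11]=44
[12,12] mid=12 arr[12]=45
Total: 4 comparisons


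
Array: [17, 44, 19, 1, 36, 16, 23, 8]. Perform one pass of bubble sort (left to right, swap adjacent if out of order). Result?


After one pass: [17, 19, 1, 36, 16, 23, 8, 44]


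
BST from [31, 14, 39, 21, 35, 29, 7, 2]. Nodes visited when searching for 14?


BST root = 31
Search for 14: compare at each node
Path: [31, 14]


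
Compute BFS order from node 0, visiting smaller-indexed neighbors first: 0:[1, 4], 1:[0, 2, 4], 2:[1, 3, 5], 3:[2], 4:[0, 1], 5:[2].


BFS queue: start with [0]
Visit order: [0, 1, 4, 2, 3, 5]


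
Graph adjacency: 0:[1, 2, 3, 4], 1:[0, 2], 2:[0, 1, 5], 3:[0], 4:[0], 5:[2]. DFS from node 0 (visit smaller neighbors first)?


DFS stack-based: start with [0]
Visit order: [0, 1, 2, 5, 3, 4]


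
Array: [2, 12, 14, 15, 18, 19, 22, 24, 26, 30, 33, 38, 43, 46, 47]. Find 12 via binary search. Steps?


Search for 12:
[0,14] mid=7 arr[7]=24
[0,6] mid=3 arr[3]=15
[0,2] mid=1 arr[1]=12
Total: 3 comparisons


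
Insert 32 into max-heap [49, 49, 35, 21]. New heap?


Append 32: [49, 49, 35, 21, 32]
Bubble up: no swaps needed
Result: [49, 49, 35, 21, 32]


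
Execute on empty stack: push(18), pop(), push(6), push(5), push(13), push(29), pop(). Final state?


push(18) -> [18]
pop() returns 18 -> []
push(6) -> [6]
push(5) -> [6, 5]
push(13) -> [6, 5, 13]
push(29) -> [6, 5, 13, 29]
pop() returns 29 -> [6, 5, 13]
Final stack (bottom to top): [6, 5, 13]


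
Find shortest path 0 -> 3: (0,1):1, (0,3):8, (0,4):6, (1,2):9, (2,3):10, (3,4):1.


Dijkstra from 0:
Distances: {0: 0, 1: 1, 2: 10, 3: 7, 4: 6}
Shortest distance to 3 = 7, path = [0, 4, 3]


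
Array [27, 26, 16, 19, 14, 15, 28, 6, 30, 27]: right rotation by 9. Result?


Right rotate by 9: [26, 16, 19, 14, 15, 28, 6, 30, 27, 27]


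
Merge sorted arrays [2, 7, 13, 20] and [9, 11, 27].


Compare heads, take smaller each step.
Merged: [2, 7, 9, 11, 13, 20, 27]


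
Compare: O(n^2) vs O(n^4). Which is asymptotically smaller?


quadratic grows slower than quartic
O(n^2) is asymptotically smaller; O(n^4) grows faster


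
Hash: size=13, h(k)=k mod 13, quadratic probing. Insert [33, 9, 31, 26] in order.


Insertions: 33->slot 7; 9->slot 9; 31->slot 5; 26->slot 0
Table: [26, None, None, None, None, 31, None, 33, None, 9, None, None, None]


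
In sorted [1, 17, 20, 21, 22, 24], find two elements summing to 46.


Two pointers: lo=0, hi=5
Found pair: (22, 24) summing to 46


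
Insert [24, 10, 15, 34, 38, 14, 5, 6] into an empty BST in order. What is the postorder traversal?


Root = 24; build tree by BST insertion.
Postorder traversal: [6, 5, 14, 15, 10, 38, 34, 24]


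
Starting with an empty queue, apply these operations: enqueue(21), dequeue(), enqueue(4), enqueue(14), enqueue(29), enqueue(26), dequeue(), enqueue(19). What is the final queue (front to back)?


enqueue(21) -> [21]
dequeue() returns 21 -> []
enqueue(4) -> [4]
enqueue(14) -> [4, 14]
enqueue(29) -> [4, 14, 29]
enqueue(26) -> [4, 14, 29, 26]
dequeue() returns 4 -> [14, 29, 26]
enqueue(19) -> [14, 29, 26, 19]
Final queue (front to back): [14, 29, 26, 19]


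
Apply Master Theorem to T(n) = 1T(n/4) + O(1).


a=1, b=4, c=0. log_4(1)=0 = c=0. Case 2: O(n^c log n) = O(log n)
Complexity: O(log n)


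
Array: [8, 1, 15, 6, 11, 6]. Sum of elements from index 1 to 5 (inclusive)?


Prefix sums: [0, 8, 9, 24, 30, 41, 47]
Sum[1..5] = prefix[6] - prefix[1] = 47 - 8 = 39


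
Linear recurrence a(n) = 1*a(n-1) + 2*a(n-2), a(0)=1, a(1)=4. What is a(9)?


Build bottom-up:
...a(7)=214, a(8)=426, a(9)=1*426+2*214=854


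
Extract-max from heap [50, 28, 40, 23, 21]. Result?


Max = 50
Replace root with last, heapify down
Resulting heap: [40, 28, 21, 23]


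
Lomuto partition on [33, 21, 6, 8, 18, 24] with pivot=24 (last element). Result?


Elements <= 24 go left of pivot.
Result: [21, 6, 8, 18, 24, 33], pivot at index 4


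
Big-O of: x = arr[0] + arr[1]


Analysis: constant-time operation, no loop
Complexity: O(1)


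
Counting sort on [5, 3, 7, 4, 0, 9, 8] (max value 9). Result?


Count array: [1, 0, 0, 1, 1, 1, 0, 1, 1, 1]
Reconstruct: [0, 3, 4, 5, 7, 8, 9]


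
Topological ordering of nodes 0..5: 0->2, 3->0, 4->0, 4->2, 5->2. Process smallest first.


Kahn's algorithm, process smallest node first
Order: [1, 3, 4, 0, 5, 2]


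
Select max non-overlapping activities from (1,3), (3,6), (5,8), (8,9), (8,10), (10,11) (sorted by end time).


Greedy: pick earliest-ending, then skip overlaps.
Selected (4 activities): [(1, 3), (3, 6), (8, 9), (10, 11)]


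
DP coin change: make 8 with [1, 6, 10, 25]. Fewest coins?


dp[0]=0; dp[i]=1+min(dp[i-c] for c in coins)
...dp[3]=3, dp[4]=4, dp[5]=5, dp[6]=1, dp[7]=2, dp[8]=3
Minimum coins for 8 = 3


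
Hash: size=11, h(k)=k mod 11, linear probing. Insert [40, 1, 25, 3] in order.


Insertions: 40->slot 7; 1->slot 1; 25->slot 3; 3->slot 4
Table: [None, 1, None, 25, 3, None, None, 40, None, None, None]


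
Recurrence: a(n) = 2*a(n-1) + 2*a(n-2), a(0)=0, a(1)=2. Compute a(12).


Build bottom-up:
...a(10)=13376, a(11)=36544, a(12)=2*36544+2*13376=99840


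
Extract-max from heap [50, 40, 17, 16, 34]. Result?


Max = 50
Replace root with last, heapify down
Resulting heap: [40, 34, 17, 16]


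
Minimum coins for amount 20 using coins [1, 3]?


dp[0]=0; dp[i]=1+min(dp[i-c] for c in coins)
...dp[15]=5, dp[16]=6, dp[17]=7, dp[18]=6, dp[19]=7, dp[20]=8
Minimum coins for 20 = 8


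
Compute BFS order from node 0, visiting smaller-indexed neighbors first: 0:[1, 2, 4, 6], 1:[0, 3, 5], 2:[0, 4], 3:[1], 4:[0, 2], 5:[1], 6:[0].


BFS queue: start with [0]
Visit order: [0, 1, 2, 4, 6, 3, 5]


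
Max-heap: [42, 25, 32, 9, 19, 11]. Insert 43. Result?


Append 43: [42, 25, 32, 9, 19, 11, 43]
Bubble up: swap idx 6(43) with idx 2(32); swap idx 2(43) with idx 0(42)
Result: [43, 25, 42, 9, 19, 11, 32]
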